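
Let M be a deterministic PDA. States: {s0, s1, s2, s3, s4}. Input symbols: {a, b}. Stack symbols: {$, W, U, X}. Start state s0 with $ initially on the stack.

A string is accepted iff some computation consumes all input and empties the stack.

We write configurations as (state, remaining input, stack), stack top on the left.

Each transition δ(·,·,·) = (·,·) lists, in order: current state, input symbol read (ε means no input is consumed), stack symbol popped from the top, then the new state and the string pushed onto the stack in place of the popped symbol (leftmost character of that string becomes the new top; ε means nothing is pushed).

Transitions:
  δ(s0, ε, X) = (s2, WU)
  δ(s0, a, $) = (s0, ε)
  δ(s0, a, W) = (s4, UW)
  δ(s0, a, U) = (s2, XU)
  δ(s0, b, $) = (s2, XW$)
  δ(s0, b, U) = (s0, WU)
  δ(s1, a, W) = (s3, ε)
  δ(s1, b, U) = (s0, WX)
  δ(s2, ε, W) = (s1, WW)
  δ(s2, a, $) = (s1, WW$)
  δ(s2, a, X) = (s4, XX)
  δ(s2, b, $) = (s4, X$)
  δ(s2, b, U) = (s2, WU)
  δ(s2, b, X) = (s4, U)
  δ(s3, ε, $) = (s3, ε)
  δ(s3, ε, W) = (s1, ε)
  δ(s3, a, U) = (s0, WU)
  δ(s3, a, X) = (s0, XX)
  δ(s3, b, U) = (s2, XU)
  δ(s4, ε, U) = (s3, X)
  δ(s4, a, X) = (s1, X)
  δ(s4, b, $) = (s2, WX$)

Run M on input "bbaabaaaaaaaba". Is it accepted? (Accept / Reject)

(s0, bbaabaaaaaaaba, $)
  read b, top $: go to s2, push XW$ → (s2, baabaaaaaaaba, XW$)
  read b, top X: go to s4, push U → (s4, aabaaaaaaaba, UW$)
  ε-move, top U: go to s3, push X → (s3, aabaaaaaaaba, XW$)
  read a, top X: go to s0, push XX → (s0, abaaaaaaaba, XXW$)
  ε-move, top X: go to s2, push WU → (s2, abaaaaaaaba, WUXW$)
  ε-move, top W: go to s1, push WW → (s1, abaaaaaaaba, WWUXW$)
  read a, top W: go to s3, push ε → (s3, baaaaaaaba, WUXW$)
  ε-move, top W: go to s1, push ε → (s1, baaaaaaaba, UXW$)
  read b, top U: go to s0, push WX → (s0, aaaaaaaba, WXXW$)
  read a, top W: go to s4, push UW → (s4, aaaaaaba, UWXXW$)
  ε-move, top U: go to s3, push X → (s3, aaaaaaba, XWXXW$)
  read a, top X: go to s0, push XX → (s0, aaaaaba, XXWXXW$)
  ε-move, top X: go to s2, push WU → (s2, aaaaaba, WUXWXXW$)
  ε-move, top W: go to s1, push WW → (s1, aaaaaba, WWUXWXXW$)
  read a, top W: go to s3, push ε → (s3, aaaaba, WUXWXXW$)
  ε-move, top W: go to s1, push ε → (s1, aaaaba, UXWXXW$)
No transition applies at (s1, aaaaba, UXWXXW$); input not fully consumed.

Reject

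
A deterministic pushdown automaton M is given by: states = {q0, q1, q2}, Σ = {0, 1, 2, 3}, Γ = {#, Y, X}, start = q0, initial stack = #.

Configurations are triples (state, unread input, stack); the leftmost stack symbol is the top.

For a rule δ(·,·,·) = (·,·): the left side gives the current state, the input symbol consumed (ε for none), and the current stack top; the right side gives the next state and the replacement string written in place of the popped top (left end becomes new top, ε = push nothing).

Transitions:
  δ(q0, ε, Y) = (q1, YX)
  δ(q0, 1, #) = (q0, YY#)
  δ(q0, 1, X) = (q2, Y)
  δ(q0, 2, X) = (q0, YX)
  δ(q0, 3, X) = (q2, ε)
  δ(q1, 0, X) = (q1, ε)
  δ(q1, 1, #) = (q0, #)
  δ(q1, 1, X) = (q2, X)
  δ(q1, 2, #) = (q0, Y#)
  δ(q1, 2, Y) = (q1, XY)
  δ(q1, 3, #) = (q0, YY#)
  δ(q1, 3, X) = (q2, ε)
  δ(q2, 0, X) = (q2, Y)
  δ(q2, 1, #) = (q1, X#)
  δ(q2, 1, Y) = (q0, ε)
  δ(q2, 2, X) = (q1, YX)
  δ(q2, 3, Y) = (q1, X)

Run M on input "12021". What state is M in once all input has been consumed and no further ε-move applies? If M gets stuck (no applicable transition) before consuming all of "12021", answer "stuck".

q2

(q0, 12021, #)
  read 1, top #: go to q0, push YY# → (q0, 2021, YY#)
  ε-move, top Y: go to q1, push YX → (q1, 2021, YXY#)
  read 2, top Y: go to q1, push XY → (q1, 021, XYXY#)
  read 0, top X: go to q1, push ε → (q1, 21, YXY#)
  read 2, top Y: go to q1, push XY → (q1, 1, XYXY#)
  read 1, top X: go to q2, push X → (q2, ε, XYXY#)
All input consumed; M is in state q2.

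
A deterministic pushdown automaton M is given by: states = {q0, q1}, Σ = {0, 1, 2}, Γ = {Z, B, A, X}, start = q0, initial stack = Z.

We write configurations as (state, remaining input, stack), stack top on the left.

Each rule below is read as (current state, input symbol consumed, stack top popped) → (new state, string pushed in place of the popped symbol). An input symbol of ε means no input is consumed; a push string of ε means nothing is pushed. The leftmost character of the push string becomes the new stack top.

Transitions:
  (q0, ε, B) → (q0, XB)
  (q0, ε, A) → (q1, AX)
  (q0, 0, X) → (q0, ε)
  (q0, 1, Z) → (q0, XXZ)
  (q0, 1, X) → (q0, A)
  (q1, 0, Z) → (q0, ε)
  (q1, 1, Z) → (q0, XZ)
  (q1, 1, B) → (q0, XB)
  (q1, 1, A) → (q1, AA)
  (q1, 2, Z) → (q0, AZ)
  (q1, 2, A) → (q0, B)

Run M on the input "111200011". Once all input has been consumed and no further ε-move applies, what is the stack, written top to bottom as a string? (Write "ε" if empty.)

AAXBAXXZ

(q0, 111200011, Z)
  read 1, top Z: go to q0, push XXZ → (q0, 11200011, XXZ)
  read 1, top X: go to q0, push A → (q0, 1200011, AXZ)
  ε-move, top A: go to q1, push AX → (q1, 1200011, AXXZ)
  read 1, top A: go to q1, push AA → (q1, 200011, AAXXZ)
  read 2, top A: go to q0, push B → (q0, 00011, BAXXZ)
  ε-move, top B: go to q0, push XB → (q0, 00011, XBAXXZ)
  read 0, top X: go to q0, push ε → (q0, 0011, BAXXZ)
  ε-move, top B: go to q0, push XB → (q0, 0011, XBAXXZ)
  read 0, top X: go to q0, push ε → (q0, 011, BAXXZ)
  ε-move, top B: go to q0, push XB → (q0, 011, XBAXXZ)
  read 0, top X: go to q0, push ε → (q0, 11, BAXXZ)
  ε-move, top B: go to q0, push XB → (q0, 11, XBAXXZ)
  read 1, top X: go to q0, push A → (q0, 1, ABAXXZ)
  ε-move, top A: go to q1, push AX → (q1, 1, AXBAXXZ)
  read 1, top A: go to q1, push AA → (q1, ε, AAXBAXXZ)
All input consumed in state q1 with stack AAXBAXXZ.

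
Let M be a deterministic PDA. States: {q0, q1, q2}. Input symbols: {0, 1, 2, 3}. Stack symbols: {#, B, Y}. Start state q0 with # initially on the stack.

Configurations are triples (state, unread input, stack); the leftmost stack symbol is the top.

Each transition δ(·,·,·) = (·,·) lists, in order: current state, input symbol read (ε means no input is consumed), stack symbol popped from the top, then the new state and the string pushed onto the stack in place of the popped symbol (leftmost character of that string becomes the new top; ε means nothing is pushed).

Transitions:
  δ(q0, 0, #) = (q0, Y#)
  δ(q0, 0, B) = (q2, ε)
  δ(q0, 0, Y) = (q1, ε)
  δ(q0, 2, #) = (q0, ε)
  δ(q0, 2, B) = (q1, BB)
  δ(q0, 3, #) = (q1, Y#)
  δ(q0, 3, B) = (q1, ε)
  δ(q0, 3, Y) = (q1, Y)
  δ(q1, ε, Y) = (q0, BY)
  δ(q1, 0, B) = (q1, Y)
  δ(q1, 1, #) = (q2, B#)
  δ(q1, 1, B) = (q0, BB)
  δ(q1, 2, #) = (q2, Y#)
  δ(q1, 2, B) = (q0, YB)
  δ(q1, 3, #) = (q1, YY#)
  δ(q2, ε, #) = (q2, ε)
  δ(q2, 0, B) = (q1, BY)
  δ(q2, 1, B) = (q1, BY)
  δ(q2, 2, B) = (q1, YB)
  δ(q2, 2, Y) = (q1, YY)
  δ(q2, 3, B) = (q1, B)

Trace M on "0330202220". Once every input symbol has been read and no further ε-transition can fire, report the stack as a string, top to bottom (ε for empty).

(q0, 0330202220, #)
  read 0, top #: go to q0, push Y# → (q0, 330202220, Y#)
  read 3, top Y: go to q1, push Y → (q1, 30202220, Y#)
  ε-move, top Y: go to q0, push BY → (q0, 30202220, BY#)
  read 3, top B: go to q1, push ε → (q1, 0202220, Y#)
  ε-move, top Y: go to q0, push BY → (q0, 0202220, BY#)
  read 0, top B: go to q2, push ε → (q2, 202220, Y#)
  read 2, top Y: go to q1, push YY → (q1, 02220, YY#)
  ε-move, top Y: go to q0, push BY → (q0, 02220, BYY#)
  read 0, top B: go to q2, push ε → (q2, 2220, YY#)
  read 2, top Y: go to q1, push YY → (q1, 220, YYY#)
  ε-move, top Y: go to q0, push BY → (q0, 220, BYYY#)
  read 2, top B: go to q1, push BB → (q1, 20, BBYYY#)
  read 2, top B: go to q0, push YB → (q0, 0, YBBYYY#)
  read 0, top Y: go to q1, push ε → (q1, ε, BBYYY#)
All input consumed in state q1 with stack BBYYY#.

BBYYY#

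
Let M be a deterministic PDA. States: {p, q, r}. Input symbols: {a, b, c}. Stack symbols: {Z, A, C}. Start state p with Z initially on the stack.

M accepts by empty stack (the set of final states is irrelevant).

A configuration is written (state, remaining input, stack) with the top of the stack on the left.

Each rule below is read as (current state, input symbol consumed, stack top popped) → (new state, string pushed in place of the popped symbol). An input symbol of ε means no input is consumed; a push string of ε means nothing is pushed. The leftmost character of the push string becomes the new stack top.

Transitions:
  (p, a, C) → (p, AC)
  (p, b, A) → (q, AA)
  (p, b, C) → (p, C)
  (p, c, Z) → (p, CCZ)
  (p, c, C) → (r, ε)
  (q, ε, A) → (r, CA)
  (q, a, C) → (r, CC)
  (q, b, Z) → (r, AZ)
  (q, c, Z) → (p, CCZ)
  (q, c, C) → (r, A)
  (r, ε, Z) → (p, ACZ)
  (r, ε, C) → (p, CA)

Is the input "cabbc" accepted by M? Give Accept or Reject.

(p, cabbc, Z) ⊢ (p, abbc, CCZ) ⊢ (p, bbc, ACCZ) ⊢ (q, bc, AACCZ) ⊢ (r, bc, CAACCZ) ⊢ (p, bc, CAAACCZ) ⊢ (p, c, CAAACCZ) ⊢ (r, ε, AAACCZ)
All input consumed; stack is AAACCZ, not empty, and no further ε-move applies.

Reject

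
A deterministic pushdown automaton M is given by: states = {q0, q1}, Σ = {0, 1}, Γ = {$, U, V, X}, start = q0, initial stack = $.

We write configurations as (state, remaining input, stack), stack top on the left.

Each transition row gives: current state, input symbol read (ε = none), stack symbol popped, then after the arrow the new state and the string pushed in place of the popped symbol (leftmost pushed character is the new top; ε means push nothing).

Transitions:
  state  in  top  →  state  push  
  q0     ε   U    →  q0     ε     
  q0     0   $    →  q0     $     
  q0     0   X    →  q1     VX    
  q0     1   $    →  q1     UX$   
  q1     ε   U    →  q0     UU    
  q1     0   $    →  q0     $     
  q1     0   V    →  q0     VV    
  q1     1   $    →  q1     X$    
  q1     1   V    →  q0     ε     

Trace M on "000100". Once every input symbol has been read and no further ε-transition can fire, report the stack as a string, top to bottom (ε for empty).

VVX$

(q0, 000100, $) ⊢ (q0, 00100, $) ⊢ (q0, 0100, $) ⊢ (q0, 100, $) ⊢ (q1, 00, UX$) ⊢ (q0, 00, UUX$) ⊢ (q0, 00, UX$) ⊢ (q0, 00, X$) ⊢ (q1, 0, VX$) ⊢ (q0, ε, VVX$)
All input consumed in state q0 with stack VVX$.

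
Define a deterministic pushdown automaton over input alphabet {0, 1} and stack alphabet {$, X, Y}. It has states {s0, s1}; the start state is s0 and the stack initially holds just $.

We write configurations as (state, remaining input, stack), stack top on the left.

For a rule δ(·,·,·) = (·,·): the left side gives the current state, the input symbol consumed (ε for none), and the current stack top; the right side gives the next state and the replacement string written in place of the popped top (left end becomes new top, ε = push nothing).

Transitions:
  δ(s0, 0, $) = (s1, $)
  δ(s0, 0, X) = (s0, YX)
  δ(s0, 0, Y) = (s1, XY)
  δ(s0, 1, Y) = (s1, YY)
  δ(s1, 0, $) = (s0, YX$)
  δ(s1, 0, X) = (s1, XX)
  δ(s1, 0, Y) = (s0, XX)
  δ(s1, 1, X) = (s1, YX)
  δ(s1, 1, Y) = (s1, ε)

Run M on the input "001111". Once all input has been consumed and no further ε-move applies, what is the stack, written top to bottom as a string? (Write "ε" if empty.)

YX$

(s0, 001111, $) ⊢ (s1, 01111, $) ⊢ (s0, 1111, YX$) ⊢ (s1, 111, YYX$) ⊢ (s1, 11, YX$) ⊢ (s1, 1, X$) ⊢ (s1, ε, YX$)
All input consumed in state s1 with stack YX$.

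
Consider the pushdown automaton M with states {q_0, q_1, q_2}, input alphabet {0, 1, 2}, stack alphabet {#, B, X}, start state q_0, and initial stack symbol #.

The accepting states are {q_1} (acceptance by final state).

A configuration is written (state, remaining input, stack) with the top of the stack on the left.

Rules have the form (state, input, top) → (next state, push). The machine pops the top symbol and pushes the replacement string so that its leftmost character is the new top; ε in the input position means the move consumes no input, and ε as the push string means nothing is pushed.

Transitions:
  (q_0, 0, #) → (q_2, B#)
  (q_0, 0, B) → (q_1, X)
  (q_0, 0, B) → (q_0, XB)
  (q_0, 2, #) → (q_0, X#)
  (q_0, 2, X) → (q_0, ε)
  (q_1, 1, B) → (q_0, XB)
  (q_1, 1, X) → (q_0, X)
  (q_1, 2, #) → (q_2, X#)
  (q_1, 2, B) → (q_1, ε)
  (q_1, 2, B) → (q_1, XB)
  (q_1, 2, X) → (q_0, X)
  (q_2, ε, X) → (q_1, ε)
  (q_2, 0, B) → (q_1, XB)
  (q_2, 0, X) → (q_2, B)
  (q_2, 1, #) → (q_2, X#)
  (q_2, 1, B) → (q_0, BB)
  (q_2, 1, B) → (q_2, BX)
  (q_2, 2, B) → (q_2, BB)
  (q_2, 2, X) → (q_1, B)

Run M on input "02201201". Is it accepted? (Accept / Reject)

No computation consumes all input and reaches a final state.

Reject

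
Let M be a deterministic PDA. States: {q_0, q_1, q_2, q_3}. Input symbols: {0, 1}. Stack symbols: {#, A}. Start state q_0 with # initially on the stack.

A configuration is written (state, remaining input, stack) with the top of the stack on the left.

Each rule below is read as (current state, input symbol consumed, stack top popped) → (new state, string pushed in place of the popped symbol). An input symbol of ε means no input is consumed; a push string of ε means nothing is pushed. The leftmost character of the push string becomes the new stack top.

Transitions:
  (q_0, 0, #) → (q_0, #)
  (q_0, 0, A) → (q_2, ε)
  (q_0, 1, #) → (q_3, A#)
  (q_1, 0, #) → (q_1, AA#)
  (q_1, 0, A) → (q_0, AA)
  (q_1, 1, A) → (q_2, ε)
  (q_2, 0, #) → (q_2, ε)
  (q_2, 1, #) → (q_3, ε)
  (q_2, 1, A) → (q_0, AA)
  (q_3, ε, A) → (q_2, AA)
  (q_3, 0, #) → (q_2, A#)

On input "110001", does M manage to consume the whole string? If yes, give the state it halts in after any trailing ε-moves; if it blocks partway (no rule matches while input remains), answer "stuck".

stuck

(q_0, 110001, #)
  read 1, top #: go to q_3, push A# → (q_3, 10001, A#)
  ε-move, top A: go to q_2, push AA → (q_2, 10001, AA#)
  read 1, top A: go to q_0, push AA → (q_0, 0001, AAA#)
  read 0, top A: go to q_2, push ε → (q_2, 001, AA#)
No transition for (q_2, 0, top A); M blocks with input 001 remaining.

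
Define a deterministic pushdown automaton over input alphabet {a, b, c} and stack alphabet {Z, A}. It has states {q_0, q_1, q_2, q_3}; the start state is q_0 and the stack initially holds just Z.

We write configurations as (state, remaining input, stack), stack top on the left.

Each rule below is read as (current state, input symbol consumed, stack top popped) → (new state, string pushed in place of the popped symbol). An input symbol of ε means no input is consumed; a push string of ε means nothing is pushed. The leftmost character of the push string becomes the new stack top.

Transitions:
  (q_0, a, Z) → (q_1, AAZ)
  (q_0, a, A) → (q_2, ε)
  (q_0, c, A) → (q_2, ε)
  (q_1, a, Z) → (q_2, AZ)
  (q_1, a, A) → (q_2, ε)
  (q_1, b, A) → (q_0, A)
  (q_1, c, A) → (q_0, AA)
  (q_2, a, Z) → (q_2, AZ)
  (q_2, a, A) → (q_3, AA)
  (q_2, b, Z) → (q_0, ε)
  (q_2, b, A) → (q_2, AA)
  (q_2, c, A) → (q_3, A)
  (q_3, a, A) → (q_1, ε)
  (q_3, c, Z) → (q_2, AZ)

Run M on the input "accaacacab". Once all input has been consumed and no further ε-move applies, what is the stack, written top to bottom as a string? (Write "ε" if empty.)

(q_0, accaacacab, Z)
  read a, top Z: go to q_1, push AAZ → (q_1, ccaacacab, AAZ)
  read c, top A: go to q_0, push AA → (q_0, caacacab, AAAZ)
  read c, top A: go to q_2, push ε → (q_2, aacacab, AAZ)
  read a, top A: go to q_3, push AA → (q_3, acacab, AAAZ)
  read a, top A: go to q_1, push ε → (q_1, cacab, AAZ)
  read c, top A: go to q_0, push AA → (q_0, acab, AAAZ)
  read a, top A: go to q_2, push ε → (q_2, cab, AAZ)
  read c, top A: go to q_3, push A → (q_3, ab, AAZ)
  read a, top A: go to q_1, push ε → (q_1, b, AZ)
  read b, top A: go to q_0, push A → (q_0, ε, AZ)
All input consumed in state q_0 with stack AZ.

AZ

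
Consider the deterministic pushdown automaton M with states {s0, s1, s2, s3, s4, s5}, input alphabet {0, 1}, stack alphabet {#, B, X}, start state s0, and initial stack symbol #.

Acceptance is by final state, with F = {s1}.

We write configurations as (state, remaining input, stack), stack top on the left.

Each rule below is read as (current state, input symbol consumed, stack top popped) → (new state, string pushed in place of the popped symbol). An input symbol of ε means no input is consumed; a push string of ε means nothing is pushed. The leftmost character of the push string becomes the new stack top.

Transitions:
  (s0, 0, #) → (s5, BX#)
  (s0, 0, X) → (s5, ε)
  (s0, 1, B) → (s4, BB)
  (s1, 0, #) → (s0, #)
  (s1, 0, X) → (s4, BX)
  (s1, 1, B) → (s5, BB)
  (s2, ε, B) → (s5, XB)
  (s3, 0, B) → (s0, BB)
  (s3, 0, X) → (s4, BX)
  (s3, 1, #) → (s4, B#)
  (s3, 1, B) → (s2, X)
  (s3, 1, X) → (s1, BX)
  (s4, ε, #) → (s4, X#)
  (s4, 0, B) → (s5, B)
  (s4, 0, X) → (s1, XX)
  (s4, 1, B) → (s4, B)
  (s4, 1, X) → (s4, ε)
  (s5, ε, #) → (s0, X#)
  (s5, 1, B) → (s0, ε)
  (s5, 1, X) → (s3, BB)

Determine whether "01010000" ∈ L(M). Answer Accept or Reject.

(s0, 01010000, #)
  read 0, top #: go to s5, push BX# → (s5, 1010000, BX#)
  read 1, top B: go to s0, push ε → (s0, 010000, X#)
  read 0, top X: go to s5, push ε → (s5, 10000, #)
  ε-move, top #: go to s0, push X# → (s0, 10000, X#)
No transition applies at (s0, 10000, X#); input not fully consumed.

Reject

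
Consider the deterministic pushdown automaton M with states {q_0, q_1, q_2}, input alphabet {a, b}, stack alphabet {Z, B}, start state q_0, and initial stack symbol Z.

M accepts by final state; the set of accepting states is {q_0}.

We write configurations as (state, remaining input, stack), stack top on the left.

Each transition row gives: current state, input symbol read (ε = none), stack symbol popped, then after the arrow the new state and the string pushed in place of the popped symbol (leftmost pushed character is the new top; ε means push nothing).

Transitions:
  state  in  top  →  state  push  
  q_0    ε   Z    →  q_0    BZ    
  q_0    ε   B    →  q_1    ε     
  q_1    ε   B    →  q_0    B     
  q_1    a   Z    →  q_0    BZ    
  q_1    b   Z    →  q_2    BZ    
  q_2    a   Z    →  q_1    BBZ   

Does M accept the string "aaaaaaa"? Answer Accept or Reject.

Accept

(q_0, aaaaaaa, Z)
  ε-move, top Z: go to q_0, push BZ → (q_0, aaaaaaa, BZ)
  ε-move, top B: go to q_1, push ε → (q_1, aaaaaaa, Z)
  read a, top Z: go to q_0, push BZ → (q_0, aaaaaa, BZ)
  ε-move, top B: go to q_1, push ε → (q_1, aaaaaa, Z)
  read a, top Z: go to q_0, push BZ → (q_0, aaaaa, BZ)
  ε-move, top B: go to q_1, push ε → (q_1, aaaaa, Z)
  read a, top Z: go to q_0, push BZ → (q_0, aaaa, BZ)
  ε-move, top B: go to q_1, push ε → (q_1, aaaa, Z)
  read a, top Z: go to q_0, push BZ → (q_0, aaa, BZ)
  ε-move, top B: go to q_1, push ε → (q_1, aaa, Z)
  read a, top Z: go to q_0, push BZ → (q_0, aa, BZ)
  ε-move, top B: go to q_1, push ε → (q_1, aa, Z)
  read a, top Z: go to q_0, push BZ → (q_0, a, BZ)
  ε-move, top B: go to q_1, push ε → (q_1, a, Z)
  read a, top Z: go to q_0, push BZ → (q_0, ε, BZ)
All input consumed; state q_0 ∈ F.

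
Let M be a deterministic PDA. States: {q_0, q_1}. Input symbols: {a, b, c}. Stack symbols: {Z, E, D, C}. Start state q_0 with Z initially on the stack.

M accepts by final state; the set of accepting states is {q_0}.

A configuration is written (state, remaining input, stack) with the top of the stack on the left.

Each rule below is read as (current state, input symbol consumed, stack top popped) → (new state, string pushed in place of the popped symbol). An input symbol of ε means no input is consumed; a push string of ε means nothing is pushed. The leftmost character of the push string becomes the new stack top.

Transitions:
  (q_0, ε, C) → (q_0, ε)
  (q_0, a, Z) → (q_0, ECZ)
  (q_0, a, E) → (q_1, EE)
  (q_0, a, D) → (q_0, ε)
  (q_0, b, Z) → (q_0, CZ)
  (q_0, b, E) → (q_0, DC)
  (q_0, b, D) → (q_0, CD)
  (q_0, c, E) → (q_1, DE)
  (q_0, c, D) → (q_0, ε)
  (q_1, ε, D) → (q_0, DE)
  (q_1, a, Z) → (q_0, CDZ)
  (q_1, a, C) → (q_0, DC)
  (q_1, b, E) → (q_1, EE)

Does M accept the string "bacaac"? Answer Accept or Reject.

(q_0, bacaac, Z)
  read b, top Z: go to q_0, push CZ → (q_0, acaac, CZ)
  ε-move, top C: go to q_0, push ε → (q_0, acaac, Z)
  read a, top Z: go to q_0, push ECZ → (q_0, caac, ECZ)
  read c, top E: go to q_1, push DE → (q_1, aac, DECZ)
  ε-move, top D: go to q_0, push DE → (q_0, aac, DEECZ)
  read a, top D: go to q_0, push ε → (q_0, ac, EECZ)
  read a, top E: go to q_1, push EE → (q_1, c, EEECZ)
No transition applies at (q_1, c, EEECZ); input not fully consumed.

Reject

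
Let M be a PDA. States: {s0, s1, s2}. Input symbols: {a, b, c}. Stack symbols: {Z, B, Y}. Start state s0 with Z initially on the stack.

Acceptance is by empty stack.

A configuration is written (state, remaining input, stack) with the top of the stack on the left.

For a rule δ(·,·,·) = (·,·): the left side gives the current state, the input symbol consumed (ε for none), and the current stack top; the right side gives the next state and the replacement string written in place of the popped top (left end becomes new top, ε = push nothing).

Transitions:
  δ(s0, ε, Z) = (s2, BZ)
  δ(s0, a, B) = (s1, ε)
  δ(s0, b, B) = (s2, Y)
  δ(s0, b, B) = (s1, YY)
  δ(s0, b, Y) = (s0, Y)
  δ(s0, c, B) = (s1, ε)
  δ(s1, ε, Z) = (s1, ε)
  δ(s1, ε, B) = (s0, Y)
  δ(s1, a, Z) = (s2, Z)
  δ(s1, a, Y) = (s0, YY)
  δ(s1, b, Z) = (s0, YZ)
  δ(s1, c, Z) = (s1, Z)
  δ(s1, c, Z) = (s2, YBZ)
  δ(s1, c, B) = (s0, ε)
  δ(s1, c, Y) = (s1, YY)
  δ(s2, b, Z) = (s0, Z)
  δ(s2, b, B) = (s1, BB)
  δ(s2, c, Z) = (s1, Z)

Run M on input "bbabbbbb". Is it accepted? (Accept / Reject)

No computation consumes all input and empties the stack.

Reject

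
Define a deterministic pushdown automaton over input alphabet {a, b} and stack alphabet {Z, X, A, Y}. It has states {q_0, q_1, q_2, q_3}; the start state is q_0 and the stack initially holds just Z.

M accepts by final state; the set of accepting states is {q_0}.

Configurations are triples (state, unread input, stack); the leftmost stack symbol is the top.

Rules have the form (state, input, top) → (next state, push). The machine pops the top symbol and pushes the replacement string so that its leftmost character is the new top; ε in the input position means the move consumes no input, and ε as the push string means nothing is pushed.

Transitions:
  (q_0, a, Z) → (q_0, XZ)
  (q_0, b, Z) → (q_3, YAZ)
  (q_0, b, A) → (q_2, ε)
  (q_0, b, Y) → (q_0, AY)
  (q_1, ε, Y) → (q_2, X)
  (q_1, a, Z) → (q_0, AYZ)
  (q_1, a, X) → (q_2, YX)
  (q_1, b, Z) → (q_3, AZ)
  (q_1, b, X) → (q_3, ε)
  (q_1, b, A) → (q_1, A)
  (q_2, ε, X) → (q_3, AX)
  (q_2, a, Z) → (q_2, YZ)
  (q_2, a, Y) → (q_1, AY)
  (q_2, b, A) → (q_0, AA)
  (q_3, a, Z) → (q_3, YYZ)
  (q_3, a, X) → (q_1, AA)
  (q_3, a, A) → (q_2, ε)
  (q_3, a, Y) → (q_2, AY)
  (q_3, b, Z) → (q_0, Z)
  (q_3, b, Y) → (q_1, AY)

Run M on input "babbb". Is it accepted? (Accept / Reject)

(q_0, babbb, Z)
  read b, top Z: go to q_3, push YAZ → (q_3, abbb, YAZ)
  read a, top Y: go to q_2, push AY → (q_2, bbb, AYAZ)
  read b, top A: go to q_0, push AA → (q_0, bb, AAYAZ)
  read b, top A: go to q_2, push ε → (q_2, b, AYAZ)
  read b, top A: go to q_0, push AA → (q_0, ε, AAYAZ)
All input consumed; state q_0 ∈ F.

Accept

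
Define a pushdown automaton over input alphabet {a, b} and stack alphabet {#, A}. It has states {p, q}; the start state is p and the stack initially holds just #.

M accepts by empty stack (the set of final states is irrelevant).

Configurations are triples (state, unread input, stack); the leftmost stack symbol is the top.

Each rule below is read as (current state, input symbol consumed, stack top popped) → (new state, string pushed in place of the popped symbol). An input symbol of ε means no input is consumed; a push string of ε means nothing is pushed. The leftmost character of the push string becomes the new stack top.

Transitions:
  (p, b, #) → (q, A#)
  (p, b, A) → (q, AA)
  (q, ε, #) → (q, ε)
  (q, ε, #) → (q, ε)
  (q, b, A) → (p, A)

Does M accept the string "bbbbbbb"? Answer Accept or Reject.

Reject

No computation consumes all input and empties the stack.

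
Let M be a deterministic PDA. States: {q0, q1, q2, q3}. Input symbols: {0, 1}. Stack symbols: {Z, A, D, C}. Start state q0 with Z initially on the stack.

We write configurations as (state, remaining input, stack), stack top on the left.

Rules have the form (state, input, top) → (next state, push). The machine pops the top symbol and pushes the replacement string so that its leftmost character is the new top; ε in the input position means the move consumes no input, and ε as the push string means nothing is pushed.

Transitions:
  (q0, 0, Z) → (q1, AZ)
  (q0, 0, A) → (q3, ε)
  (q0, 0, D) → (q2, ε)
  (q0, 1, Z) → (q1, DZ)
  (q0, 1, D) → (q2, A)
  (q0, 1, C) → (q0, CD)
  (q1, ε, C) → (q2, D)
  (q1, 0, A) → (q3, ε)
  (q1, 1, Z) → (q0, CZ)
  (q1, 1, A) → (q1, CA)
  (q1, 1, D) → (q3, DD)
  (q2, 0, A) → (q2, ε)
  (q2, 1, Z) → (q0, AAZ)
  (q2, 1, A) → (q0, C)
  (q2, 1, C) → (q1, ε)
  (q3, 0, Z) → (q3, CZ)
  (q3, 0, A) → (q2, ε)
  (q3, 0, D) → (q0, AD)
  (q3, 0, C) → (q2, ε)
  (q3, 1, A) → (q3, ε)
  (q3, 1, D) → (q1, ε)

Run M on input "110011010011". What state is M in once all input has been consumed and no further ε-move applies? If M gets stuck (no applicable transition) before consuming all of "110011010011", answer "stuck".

(q0, 110011010011, Z)
  read 1, top Z: go to q1, push DZ → (q1, 10011010011, DZ)
  read 1, top D: go to q3, push DD → (q3, 0011010011, DDZ)
  read 0, top D: go to q0, push AD → (q0, 011010011, ADDZ)
  read 0, top A: go to q3, push ε → (q3, 11010011, DDZ)
  read 1, top D: go to q1, push ε → (q1, 1010011, DZ)
  read 1, top D: go to q3, push DD → (q3, 010011, DDZ)
  read 0, top D: go to q0, push AD → (q0, 10011, ADDZ)
No transition for (q0, 1, top A); M blocks with input 10011 remaining.

stuck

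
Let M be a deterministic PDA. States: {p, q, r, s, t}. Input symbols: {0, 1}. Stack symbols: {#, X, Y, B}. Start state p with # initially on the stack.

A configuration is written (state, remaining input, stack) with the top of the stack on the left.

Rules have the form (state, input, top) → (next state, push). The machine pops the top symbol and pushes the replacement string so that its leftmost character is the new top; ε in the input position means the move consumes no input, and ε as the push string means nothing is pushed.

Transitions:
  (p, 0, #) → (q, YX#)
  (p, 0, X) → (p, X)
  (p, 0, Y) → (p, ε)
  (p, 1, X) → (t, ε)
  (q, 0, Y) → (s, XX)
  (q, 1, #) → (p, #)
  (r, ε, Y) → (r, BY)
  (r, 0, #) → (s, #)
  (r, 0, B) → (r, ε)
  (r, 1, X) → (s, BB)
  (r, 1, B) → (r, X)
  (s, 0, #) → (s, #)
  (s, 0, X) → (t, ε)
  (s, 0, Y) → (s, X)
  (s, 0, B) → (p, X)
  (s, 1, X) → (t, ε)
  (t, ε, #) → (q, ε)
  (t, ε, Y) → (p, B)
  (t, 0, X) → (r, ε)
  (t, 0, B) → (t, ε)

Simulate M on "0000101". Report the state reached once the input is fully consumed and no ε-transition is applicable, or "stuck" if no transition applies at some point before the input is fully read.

(p, 0000101, #) ⊢ (q, 000101, YX#) ⊢ (s, 00101, XXX#) ⊢ (t, 0101, XX#) ⊢ (r, 101, X#) ⊢ (s, 01, BB#) ⊢ (p, 1, XB#) ⊢ (t, ε, B#)
All input consumed; M is in state t.

t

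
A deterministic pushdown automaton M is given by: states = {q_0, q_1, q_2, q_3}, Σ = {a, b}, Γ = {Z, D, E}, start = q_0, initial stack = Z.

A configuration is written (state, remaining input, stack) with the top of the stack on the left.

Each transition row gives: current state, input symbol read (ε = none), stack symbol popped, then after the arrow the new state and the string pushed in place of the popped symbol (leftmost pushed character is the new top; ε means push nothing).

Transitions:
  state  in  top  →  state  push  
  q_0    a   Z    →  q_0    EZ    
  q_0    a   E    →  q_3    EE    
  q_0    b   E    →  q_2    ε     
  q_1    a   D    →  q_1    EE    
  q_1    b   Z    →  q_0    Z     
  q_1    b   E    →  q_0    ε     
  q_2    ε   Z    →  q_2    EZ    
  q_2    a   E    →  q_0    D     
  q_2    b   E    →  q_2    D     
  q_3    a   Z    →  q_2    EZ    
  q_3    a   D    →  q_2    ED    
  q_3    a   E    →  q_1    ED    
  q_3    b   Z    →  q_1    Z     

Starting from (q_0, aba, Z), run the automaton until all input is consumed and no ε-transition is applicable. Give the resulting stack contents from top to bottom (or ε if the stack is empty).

(q_0, aba, Z) ⊢ (q_0, ba, EZ) ⊢ (q_2, a, Z) ⊢ (q_2, a, EZ) ⊢ (q_0, ε, DZ)
All input consumed in state q_0 with stack DZ.

DZ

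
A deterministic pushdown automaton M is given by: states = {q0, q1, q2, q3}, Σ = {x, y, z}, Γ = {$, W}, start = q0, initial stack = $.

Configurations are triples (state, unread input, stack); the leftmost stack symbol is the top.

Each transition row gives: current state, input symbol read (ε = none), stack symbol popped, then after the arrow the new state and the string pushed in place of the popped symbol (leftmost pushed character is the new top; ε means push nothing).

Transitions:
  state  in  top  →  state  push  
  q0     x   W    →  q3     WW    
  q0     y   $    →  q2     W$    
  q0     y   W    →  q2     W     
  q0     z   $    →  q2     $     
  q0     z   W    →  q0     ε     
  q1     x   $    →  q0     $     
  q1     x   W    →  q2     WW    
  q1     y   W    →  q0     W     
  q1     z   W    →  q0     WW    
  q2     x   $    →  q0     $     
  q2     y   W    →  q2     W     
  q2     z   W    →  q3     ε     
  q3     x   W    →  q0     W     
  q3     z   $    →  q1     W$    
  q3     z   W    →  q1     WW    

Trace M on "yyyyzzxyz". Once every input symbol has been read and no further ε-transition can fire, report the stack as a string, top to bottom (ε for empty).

(q0, yyyyzzxyz, $)
  read y, top $: go to q2, push W$ → (q2, yyyzzxyz, W$)
  read y, top W: go to q2, push W → (q2, yyzzxyz, W$)
  read y, top W: go to q2, push W → (q2, yzzxyz, W$)
  read y, top W: go to q2, push W → (q2, zzxyz, W$)
  read z, top W: go to q3, push ε → (q3, zxyz, $)
  read z, top $: go to q1, push W$ → (q1, xyz, W$)
  read x, top W: go to q2, push WW → (q2, yz, WW$)
  read y, top W: go to q2, push W → (q2, z, WW$)
  read z, top W: go to q3, push ε → (q3, ε, W$)
All input consumed in state q3 with stack W$.

W$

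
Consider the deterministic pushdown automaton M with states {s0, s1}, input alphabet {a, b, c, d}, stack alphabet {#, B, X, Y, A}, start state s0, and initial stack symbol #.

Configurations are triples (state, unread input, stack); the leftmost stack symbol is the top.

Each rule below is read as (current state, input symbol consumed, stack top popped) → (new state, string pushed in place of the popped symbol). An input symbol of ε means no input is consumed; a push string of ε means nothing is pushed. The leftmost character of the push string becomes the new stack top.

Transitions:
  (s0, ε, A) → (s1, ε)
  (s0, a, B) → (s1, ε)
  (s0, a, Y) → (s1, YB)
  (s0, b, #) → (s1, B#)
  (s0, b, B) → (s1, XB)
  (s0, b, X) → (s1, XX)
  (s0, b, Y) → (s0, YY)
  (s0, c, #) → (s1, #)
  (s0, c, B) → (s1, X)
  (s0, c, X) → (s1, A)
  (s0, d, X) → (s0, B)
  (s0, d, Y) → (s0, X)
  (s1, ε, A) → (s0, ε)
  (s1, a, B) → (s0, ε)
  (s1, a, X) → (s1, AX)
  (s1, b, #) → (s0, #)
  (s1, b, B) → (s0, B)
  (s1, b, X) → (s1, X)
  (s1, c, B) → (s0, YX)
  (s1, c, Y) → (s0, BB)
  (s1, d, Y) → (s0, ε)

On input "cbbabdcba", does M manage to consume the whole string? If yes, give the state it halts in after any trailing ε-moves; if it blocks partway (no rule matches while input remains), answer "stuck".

stuck

(s0, cbbabdcba, #)
  read c, top #: go to s1, push # → (s1, bbabdcba, #)
  read b, top #: go to s0, push # → (s0, babdcba, #)
  read b, top #: go to s1, push B# → (s1, abdcba, B#)
  read a, top B: go to s0, push ε → (s0, bdcba, #)
  read b, top #: go to s1, push B# → (s1, dcba, B#)
No transition for (s1, d, top B); M blocks with input dcba remaining.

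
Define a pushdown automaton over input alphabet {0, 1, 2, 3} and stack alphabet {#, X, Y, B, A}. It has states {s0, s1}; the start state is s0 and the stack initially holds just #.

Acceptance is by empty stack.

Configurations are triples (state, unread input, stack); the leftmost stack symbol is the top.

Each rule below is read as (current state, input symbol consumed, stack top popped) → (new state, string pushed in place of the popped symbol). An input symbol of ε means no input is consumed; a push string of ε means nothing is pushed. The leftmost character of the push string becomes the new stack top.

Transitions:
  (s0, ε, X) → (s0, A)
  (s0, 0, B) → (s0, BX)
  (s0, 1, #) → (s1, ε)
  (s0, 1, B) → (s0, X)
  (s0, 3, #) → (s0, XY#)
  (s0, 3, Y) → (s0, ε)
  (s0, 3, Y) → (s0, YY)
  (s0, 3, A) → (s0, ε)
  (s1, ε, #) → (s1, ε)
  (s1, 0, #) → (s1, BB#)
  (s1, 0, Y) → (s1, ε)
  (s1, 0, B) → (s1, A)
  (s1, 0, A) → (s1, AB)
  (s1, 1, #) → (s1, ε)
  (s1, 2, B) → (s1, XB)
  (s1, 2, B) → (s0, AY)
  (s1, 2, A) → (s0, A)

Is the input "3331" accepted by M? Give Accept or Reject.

Accept

One accepting computation: (s0, 3331, #) ⊢ (s0, 331, XY#) ⊢ (s0, 331, AY#) ⊢ (s0, 31, Y#) ⊢ (s0, 1, #) ⊢ (s1, ε, ε)
All input consumed and the stack is empty.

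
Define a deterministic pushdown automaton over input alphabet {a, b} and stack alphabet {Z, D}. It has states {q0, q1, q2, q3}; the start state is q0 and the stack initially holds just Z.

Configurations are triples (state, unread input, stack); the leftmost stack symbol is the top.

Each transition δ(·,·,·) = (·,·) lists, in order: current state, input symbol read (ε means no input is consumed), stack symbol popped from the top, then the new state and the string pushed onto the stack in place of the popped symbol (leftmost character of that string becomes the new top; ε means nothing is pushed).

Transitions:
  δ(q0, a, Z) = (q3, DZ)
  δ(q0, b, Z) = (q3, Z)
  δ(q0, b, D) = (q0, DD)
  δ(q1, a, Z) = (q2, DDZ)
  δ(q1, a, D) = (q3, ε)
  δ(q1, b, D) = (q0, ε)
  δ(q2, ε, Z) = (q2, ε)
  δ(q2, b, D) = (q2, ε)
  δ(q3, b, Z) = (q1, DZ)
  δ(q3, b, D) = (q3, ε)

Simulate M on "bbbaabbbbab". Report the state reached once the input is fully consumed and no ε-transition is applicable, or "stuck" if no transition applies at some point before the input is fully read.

(q0, bbbaabbbbab, Z) ⊢ (q3, bbaabbbbab, Z) ⊢ (q1, baabbbbab, DZ) ⊢ (q0, aabbbbab, Z) ⊢ (q3, abbbbab, DZ)
No transition for (q3, a, top D); M blocks with input abbbbab remaining.

stuck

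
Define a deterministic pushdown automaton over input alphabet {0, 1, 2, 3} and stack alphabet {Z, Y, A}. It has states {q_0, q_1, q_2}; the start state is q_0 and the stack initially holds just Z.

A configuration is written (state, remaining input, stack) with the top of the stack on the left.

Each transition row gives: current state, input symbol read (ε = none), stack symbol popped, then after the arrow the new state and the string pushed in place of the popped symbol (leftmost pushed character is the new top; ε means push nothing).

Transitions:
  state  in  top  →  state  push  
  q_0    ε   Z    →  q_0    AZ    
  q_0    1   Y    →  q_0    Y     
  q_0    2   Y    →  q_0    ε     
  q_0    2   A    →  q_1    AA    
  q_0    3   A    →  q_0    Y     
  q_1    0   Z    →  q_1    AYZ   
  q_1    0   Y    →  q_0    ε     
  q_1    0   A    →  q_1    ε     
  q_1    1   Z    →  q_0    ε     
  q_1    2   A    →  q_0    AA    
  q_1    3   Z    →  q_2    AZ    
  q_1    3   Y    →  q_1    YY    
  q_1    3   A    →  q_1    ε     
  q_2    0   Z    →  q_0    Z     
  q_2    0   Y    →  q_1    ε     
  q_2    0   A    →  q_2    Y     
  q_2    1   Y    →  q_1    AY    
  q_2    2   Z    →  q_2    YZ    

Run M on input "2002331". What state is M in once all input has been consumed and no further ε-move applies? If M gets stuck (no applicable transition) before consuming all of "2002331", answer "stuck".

(q_0, 2002331, Z)
  ε-move, top Z: go to q_0, push AZ → (q_0, 2002331, AZ)
  read 2, top A: go to q_1, push AA → (q_1, 002331, AAZ)
  read 0, top A: go to q_1, push ε → (q_1, 02331, AZ)
  read 0, top A: go to q_1, push ε → (q_1, 2331, Z)
No transition for (q_1, 2, top Z); M blocks with input 2331 remaining.

stuck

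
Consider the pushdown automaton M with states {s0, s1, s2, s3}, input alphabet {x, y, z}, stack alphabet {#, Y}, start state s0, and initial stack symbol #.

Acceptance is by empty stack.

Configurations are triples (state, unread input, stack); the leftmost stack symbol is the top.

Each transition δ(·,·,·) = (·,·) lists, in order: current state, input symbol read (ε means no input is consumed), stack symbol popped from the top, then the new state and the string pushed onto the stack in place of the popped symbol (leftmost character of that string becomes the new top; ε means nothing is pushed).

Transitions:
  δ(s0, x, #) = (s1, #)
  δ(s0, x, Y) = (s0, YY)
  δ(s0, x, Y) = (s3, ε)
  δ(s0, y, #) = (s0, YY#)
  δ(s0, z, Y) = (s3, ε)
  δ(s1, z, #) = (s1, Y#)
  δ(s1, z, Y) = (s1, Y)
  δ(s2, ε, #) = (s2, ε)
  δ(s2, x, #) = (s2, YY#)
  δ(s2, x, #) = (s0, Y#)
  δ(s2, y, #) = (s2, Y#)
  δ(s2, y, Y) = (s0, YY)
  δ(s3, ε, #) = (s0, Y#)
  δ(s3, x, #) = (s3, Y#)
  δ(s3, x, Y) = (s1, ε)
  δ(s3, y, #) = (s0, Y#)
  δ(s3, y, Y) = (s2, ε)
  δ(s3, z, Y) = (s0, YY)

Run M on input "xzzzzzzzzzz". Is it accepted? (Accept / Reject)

No computation consumes all input and empties the stack.

Reject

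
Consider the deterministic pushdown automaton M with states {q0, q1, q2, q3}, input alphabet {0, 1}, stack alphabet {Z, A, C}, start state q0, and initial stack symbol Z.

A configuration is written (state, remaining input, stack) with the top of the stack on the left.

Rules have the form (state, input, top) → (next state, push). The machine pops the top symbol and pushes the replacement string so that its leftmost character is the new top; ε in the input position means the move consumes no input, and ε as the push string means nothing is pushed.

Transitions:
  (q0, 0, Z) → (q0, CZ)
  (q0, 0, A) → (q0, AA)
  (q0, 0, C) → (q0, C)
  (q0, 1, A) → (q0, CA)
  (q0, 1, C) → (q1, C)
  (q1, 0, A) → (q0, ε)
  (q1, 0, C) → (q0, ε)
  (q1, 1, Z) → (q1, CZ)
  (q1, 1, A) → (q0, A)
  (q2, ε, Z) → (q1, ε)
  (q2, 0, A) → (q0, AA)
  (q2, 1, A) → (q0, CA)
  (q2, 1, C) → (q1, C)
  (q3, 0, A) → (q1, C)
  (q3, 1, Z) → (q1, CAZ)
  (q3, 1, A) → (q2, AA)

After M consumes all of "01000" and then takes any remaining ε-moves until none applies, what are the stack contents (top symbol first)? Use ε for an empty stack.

(q0, 01000, Z)
  read 0, top Z: go to q0, push CZ → (q0, 1000, CZ)
  read 1, top C: go to q1, push C → (q1, 000, CZ)
  read 0, top C: go to q0, push ε → (q0, 00, Z)
  read 0, top Z: go to q0, push CZ → (q0, 0, CZ)
  read 0, top C: go to q0, push C → (q0, ε, CZ)
All input consumed in state q0 with stack CZ.

CZ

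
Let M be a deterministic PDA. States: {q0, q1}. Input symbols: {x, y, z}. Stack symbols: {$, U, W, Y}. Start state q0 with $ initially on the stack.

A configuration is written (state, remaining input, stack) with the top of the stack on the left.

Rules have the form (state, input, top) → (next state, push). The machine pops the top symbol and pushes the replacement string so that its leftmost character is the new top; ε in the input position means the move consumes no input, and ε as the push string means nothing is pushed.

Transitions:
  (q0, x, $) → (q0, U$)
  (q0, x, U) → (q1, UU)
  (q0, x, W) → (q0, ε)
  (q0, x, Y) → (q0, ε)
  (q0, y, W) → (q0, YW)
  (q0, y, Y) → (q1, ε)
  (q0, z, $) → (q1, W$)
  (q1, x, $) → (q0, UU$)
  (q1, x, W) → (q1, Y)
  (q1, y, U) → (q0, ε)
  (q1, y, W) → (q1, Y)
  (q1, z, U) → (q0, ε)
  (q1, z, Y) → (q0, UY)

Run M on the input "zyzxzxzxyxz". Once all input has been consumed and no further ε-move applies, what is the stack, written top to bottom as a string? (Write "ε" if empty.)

(q0, zyzxzxzxyxz, $)
  read z, top $: go to q1, push W$ → (q1, yzxzxzxyxz, W$)
  read y, top W: go to q1, push Y → (q1, zxzxzxyxz, Y$)
  read z, top Y: go to q0, push UY → (q0, xzxzxyxz, UY$)
  read x, top U: go to q1, push UU → (q1, zxzxyxz, UUY$)
  read z, top U: go to q0, push ε → (q0, xzxyxz, UY$)
  read x, top U: go to q1, push UU → (q1, zxyxz, UUY$)
  read z, top U: go to q0, push ε → (q0, xyxz, UY$)
  read x, top U: go to q1, push UU → (q1, yxz, UUY$)
  read y, top U: go to q0, push ε → (q0, xz, UY$)
  read x, top U: go to q1, push UU → (q1, z, UUY$)
  read z, top U: go to q0, push ε → (q0, ε, UY$)
All input consumed in state q0 with stack UY$.

UY$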